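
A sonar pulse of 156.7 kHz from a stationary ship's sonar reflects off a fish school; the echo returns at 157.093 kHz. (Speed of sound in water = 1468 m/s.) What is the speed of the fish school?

1.84 m/s

Double Doppler shift off a moving reflector: f₂ = f₀ · (v + u)/(v − u) (u > 0 toward emitter).
Rearranging, u = v · (f₂ − f₀)/(f₂ + f₀) = 1468 × 0.393/313.793 ≈ 1.84 m/s.
So the fish school is moving at 1.84 m/s toward the emitter.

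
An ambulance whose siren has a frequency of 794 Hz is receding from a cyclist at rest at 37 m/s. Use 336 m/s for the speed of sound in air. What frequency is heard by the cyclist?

Only the source moves, away from the listener, so f' = f · v/(v + v_s).
f' = 794 × 336/(336 + 37) = 794 × 336/373 ≈ 715 Hz.

715 Hz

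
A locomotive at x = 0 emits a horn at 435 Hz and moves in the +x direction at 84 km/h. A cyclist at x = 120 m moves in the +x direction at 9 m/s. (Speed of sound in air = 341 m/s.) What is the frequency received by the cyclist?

84 km/h = 23.33 m/s.
The observer lies on the +x side, so the source is heading toward the observer and the observer is heading away from the source.
With source approaching and observer receding, f' = f · (v − v_o)/(v − v_s).
f' = 435 × (341 − 9)/(341 − 23.33) = 435 × 332/317.67 ≈ 455 Hz.

455 Hz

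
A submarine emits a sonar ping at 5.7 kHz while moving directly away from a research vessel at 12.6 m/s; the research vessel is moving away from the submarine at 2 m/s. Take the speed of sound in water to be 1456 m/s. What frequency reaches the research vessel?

5.64 kHz

With source receding and observer receding, f' = f · (v − v_o)/(v + v_s).
f' = 5.7 × (1456 − 2)/(1456 + 12.6) = 5.7 × 1454/1468.6 ≈ 5.64 kHz.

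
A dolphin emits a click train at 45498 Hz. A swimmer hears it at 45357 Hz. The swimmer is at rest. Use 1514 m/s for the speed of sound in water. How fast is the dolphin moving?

4.7 m/s

f' < f, so the dolphin is receding.
f' = f · v/(v + v_s) ⇒ v_s = v · |1 − f/f'|.
v_s = 1514 × |1 − 45498/45357| = 1514 × 0.003109 ≈ 4.7 m/s.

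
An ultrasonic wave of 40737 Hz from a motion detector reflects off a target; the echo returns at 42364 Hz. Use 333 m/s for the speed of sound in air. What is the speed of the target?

6.5 m/s

Double Doppler shift off a moving reflector: f₂ = f₀ · (v + u)/(v − u) (u > 0 toward emitter).
Rearranging, u = v · (f₂ − f₀)/(f₂ + f₀) = 333 × 1627/83101 ≈ 6.5 m/s.
So the target is moving at 6.5 m/s toward the emitter.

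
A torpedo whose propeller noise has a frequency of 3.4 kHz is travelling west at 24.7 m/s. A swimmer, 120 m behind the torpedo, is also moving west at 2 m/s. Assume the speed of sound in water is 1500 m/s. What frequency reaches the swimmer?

3.35 kHz

The swimmer is behind, so the torpedo is moving away from it while the swimmer is moving toward the torpedo.
With source receding and observer approaching, f' = f · (v + v_o)/(v + v_s).
f' = 3.4 × (1500 + 2)/(1500 + 24.7) = 3.4 × 1502/1524.7 ≈ 3.35 kHz.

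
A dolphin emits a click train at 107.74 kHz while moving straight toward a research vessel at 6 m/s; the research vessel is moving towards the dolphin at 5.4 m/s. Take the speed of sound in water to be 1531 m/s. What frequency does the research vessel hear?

General Doppler shift: f' = f · (v + v_o)/(v − v_s).
f' = 107.74 × (1531 + 5.4)/(1531 − 6) = 107.74 × 1536.4/1525 ≈ 108.5 kHz.

108.5 kHz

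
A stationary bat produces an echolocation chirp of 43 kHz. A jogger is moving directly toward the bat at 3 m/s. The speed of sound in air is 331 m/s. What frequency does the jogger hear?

43.4 kHz

Moving observer, stationary source: f' = f · (v + v_o)/v.
f' = 43 × (331 + 3)/331 = 43 × 334/331 ≈ 43.4 kHz.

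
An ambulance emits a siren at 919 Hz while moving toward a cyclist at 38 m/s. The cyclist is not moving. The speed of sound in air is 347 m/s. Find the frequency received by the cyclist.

Only the source moves, toward the listener, so f' = f · v/(v − v_s).
f' = 919 × 347/(347 − 38) = 919 × 347/309 ≈ 1032 Hz.

1032 Hz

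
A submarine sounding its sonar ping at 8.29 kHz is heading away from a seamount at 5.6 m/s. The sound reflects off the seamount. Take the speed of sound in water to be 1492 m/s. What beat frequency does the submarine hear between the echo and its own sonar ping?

The seamount receives the sound from a moving source: f₁ = f₀ · v/(v + v_e) = 8.29 × 1492/1497.6 ≈ 8.2590 kHz.
On the return leg the submarine is a moving observer: f₂ = f₁ · (v − v_e)/v = 8.2590 × 1486.4/1492 ≈ 8.2280 kHz.
Beat against the emitted tone (with f₀ = 8290 Hz): |f₂ − f₀| = 2v_e·f₀/(v + v_e) = 2 × 5.6 × 8290/1497.6 ≈ 62 Hz.

62 Hz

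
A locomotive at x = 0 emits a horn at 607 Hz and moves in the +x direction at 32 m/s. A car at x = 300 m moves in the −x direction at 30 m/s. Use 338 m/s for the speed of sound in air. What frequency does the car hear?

The observer lies on the +x side, so the source is heading toward the observer and the observer is heading toward the source.
With source approaching and observer approaching, f' = f · (v + v_o)/(v − v_s).
f' = 607 × (338 + 30)/(338 − 32) = 607 × 368/306 ≈ 730 Hz.

730 Hz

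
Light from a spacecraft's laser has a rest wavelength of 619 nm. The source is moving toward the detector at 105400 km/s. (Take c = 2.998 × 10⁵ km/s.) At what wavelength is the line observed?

β = v/c = 105400/299800 = 0.3516.
Relativistic Doppler for wavelength: λ' = λ₀ · √((1 − β)/(1 + β)).
λ' = 619 × √(0.6484/1.3516) = 619 × 0.69265 ≈ 428.7 nm.

428.7 nm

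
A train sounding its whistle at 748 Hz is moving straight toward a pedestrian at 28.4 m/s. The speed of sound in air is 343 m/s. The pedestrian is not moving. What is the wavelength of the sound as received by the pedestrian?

42.1 cm

Moving source, stationary observer: f' = f · v/(v − v_s) since the source is approaching.
f' = 748 × 343/(343 − 28.4) ≈ 816 Hz.
λ' = v/f' = 343/815.524 ≈ 42.1 cm.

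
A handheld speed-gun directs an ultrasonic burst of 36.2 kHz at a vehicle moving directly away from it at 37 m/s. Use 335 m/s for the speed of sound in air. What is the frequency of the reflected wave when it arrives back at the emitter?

29.0 kHz

At the vehicle (a moving observer), f₁ = f₀ · (v − u)/v = 36.2 × 298/335 ≈ 32.2 kHz.
The reflection then acts as a moving source: f₂ = f₁ · v/(v + u) ≈ 29.0 kHz.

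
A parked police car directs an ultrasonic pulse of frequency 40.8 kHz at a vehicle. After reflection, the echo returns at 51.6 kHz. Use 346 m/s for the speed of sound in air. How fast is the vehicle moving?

Double Doppler shift off a moving reflector: f₂ = f₀ · (v + u)/(v − u) (u > 0 toward emitter).
Rearranging, u = v · (f₂ − f₀)/(f₂ + f₀) = 346 × 10.8/92.4 ≈ 40 m/s.
So the vehicle is moving at 40 m/s toward the emitter.

40 m/s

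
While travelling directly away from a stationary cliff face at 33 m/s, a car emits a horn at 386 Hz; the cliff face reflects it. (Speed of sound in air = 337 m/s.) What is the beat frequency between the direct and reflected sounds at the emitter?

69 Hz

The cliff face receives the sound from a moving source: f₁ = f₀ · v/(v + v_e) = 386 × 337/370 ≈ 351.6 Hz.
On the return leg the car is a moving observer: f₂ = f₁ · (v − v_e)/v = 351.6 × 304/337 ≈ 317.1 Hz.
Equivalently f₂ = f₀ · (v − v_e)/(v + v_e).
Beat against the emitted tone: |f₂ − f₀| = 2v_e·f₀/(v + v_e) = 2 × 33 × 386/370 ≈ 69 Hz.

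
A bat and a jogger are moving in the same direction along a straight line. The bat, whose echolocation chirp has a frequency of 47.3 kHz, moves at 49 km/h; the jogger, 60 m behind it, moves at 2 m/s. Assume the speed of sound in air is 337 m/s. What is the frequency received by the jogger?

49 km/h = 13.61 m/s.
The jogger is behind, so the bat is moving away from it while the jogger is moving toward the bat.
With source receding and observer approaching, f' = f · (v + v_o)/(v + v_s).
f' = 47.3 × (337 + 2)/(337 + 13.61) = 47.3 × 339/350.61 ≈ 45.7 kHz.

45.7 kHz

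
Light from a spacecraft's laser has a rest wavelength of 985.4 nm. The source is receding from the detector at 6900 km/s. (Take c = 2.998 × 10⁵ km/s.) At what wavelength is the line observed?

β = v/c = 6900/299800 = 0.0230.
Relativistic Doppler for wavelength: λ' = λ₀ · √((1 + β)/(1 − β)).
λ' = 985.4 × √(1.0230/0.9770) = 985.4 × 1.02329 ≈ 1008.3 nm.

1008.3 nm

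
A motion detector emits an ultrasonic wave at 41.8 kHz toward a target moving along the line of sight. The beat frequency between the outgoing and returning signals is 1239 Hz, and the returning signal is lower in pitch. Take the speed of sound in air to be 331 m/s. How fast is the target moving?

Double Doppler shift off a moving reflector: f₂ = f₀ · (v + u)/(v − u) (u > 0 toward emitter).
Returning signal is lower, so f₂ = f₀ − Δf = 41800 − 1239 = 40561 Hz.
Rearranging, u = v · (f₂ − f₀)/(f₂ + f₀) = 331 × -1239/82361 ≈ -5.0 m/s.
So the target is moving at 5.0 m/s away from the emitter.

5.0 m/s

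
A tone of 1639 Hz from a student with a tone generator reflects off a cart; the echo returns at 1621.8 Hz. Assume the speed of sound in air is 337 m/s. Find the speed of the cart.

Double Doppler shift off a moving reflector: f₂ = f₀ · (v + u)/(v − u) (u > 0 toward emitter).
Rearranging, u = v · (f₂ − f₀)/(f₂ + f₀) = 337 × -17.2/3260.8 ≈ -1.78 m/s.
So the cart is moving at 1.78 m/s away from the emitter.

1.78 m/s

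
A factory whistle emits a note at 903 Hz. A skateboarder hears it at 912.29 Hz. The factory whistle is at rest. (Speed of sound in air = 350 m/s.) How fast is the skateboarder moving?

f' > f, so the skateboarder is approaching.
f' = f · (v + v_o)/v ⇒ v_o = v · |f'/f − 1|.
v_o = 350 × |912.29/903 − 1| = 350 × 0.01029 ≈ 3.6 m/s.

3.6 m/s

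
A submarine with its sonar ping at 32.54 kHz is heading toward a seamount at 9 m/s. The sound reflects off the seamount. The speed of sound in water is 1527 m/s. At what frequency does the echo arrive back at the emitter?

32.9 kHz

The seamount receives the sound from a moving source: f₁ = f₀ · v/(v − v_e) = 32.54 × 1527/1518 ≈ 32.7 kHz.
On the return leg the submarine is a moving observer: f₂ = f₁ · (v + v_e)/v = 32.7 × 1536/1527 ≈ 32.9 kHz.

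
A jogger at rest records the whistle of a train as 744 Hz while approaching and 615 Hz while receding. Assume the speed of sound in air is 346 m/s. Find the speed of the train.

33 m/s

f₁/f₂ = (v + v_s)/(v − v_s), so v_s = v · (f₁ − f₂)/(f₁ + f₂).
v_s = 346 × (744 − 615)/(744 + 615) = 346 × 129/1359 ≈ 33 m/s.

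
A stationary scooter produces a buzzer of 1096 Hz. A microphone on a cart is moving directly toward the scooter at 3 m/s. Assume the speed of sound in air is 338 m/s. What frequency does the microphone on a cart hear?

Moving observer, stationary source: f' = f · (v + v_o)/v.
f' = 1096 × (338 + 3)/338 = 1096 × 341/338 ≈ 1106 Hz.

1106 Hz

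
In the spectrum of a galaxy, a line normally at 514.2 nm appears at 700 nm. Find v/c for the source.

λ'/λ₀ = 1.3613 > 1 (redshift), so the source is receding.
λ'/λ₀ = √((1 + β)/(1 − β)) for a receding source ⇒ β = (r² − 1)/(r² + 1) with r = λ'/λ₀.
β = (1.8532 − 1)/(1.8532 + 1) ≈ 0.299.

0.299c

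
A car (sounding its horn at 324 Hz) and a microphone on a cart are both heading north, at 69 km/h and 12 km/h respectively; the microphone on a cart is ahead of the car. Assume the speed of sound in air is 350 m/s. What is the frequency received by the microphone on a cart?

69 km/h = 19.17 m/s; 12 km/h = 3.333 m/s.
The microphone on a cart is ahead, so the car is moving toward it while the microphone on a cart is moving away from the car.
General Doppler shift: f' = f · (v − v_o)/(v − v_s).
f' = 324 × (350 − 3.333)/(350 − 19.17) = 324 × 346.67/330.83 ≈ 340 Hz.

340 Hz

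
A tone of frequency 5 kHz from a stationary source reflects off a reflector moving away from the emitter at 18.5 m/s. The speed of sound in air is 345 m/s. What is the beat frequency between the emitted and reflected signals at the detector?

The reflector first receives the wave as a moving observer: f₁ = f₀ · (v − u)/v = 5 × (345 − 18.5)/345 ≈ 4.732 kHz.
On reflection it acts as a source moving away from the stationary detector: f₂ = f₁ · v/(v + u) = 4.732 × 345/363.5 ≈ 4.491 kHz.
Beat frequency (with f₀ = 5000 Hz): |f₂ − f₀| = 2u·f₀/(v + u) = 2 × 18.5 × 5000/363.5 ≈ 509 Hz.

509 Hz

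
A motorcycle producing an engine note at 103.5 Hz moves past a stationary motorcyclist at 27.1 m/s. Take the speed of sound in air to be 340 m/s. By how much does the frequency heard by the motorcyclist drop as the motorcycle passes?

16.6 Hz

Approaching: f₁ = f · v/(v − v_s) = 103.5 × 340/312.9 ≈ 112.5 Hz.
Receding: f₂ = f · v/(v + v_s) = 103.5 × 340/367.1 ≈ 95.9 Hz.
Drop: f₁ − f₂ = 2f·v·v_s/(v² − v_s²) = 2 × 103.5 × 340 × 27.1/(340² − 27.1²) ≈ 16.6 Hz.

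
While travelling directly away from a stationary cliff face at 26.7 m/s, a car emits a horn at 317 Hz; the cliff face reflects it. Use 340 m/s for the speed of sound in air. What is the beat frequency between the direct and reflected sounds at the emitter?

The cliff face receives the sound from a moving source: f₁ = f₀ · v/(v + v_e) = 317 × 340/366.7 ≈ 293.9 Hz.
On the return leg the car is a moving observer: f₂ = f₁ · (v − v_e)/v = 293.9 × 313.3/340 ≈ 270.8 Hz.
Beat against the emitted tone: |f₂ − f₀| = 2v_e·f₀/(v + v_e) = 2 × 26.7 × 317/366.7 ≈ 46.2 Hz.

46.2 Hz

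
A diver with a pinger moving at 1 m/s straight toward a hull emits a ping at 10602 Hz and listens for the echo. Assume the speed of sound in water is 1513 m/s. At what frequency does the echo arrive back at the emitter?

10616 Hz

The hull receives the sound from a moving source: f₁ = f₀ · v/(v − v_e) = 10602 × 1513/1512 ≈ 10609 Hz.
On the return leg the diver with a pinger is a moving observer: f₂ = f₁ · (v + v_e)/v = 10609 × 1514/1513 ≈ 10616 Hz.
Equivalently f₂ = f₀ · (v + v_e)/(v − v_e).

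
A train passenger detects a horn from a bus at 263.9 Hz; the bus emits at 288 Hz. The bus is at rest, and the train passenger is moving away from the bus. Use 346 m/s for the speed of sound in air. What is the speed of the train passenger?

f' = f · (v − v_o)/v ⇒ v_o = v · |f'/f − 1|.
v_o = 346 × |263.9/288 − 1| = 346 × 0.08368 ≈ 29 m/s.

29 m/s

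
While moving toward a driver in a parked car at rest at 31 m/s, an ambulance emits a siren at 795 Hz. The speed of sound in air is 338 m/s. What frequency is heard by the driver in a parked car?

Only the source moves, toward the listener, so f' = f · v/(v − v_s).
f' = 795 × 338/(338 − 31) = 795 × 338/307 ≈ 875 Hz.

875 Hz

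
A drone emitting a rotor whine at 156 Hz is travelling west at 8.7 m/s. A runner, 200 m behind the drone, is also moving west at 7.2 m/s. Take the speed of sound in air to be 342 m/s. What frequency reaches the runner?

The runner is behind, so the drone is moving away from it while the runner is moving toward the drone.
General Doppler shift: f' = f · (v + v_o)/(v + v_s).
f' = 156 × (342 + 7.2)/(342 + 8.7) = 156 × 349.2/350.7 ≈ 155 Hz.

155 Hz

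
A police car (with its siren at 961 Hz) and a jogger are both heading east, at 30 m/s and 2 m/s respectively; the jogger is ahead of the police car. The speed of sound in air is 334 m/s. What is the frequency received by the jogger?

The jogger is ahead, so the police car is moving toward it while the jogger is moving away from the police car.
With source approaching and observer receding, f' = f · (v − v_o)/(v − v_s).
f' = 961 × (334 − 2)/(334 − 30) = 961 × 332/304 ≈ 1050 Hz.

1050 Hz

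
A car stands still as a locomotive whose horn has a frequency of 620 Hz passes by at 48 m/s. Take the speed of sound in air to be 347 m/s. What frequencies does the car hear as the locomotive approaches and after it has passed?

720 Hz approaching; 545 Hz receding

Approaching: f₁ = f · v/(v − v_s) = 620 × 347/299 ≈ 720 Hz.
Receding: f₂ = f · v/(v + v_s) = 620 × 347/395 ≈ 545 Hz.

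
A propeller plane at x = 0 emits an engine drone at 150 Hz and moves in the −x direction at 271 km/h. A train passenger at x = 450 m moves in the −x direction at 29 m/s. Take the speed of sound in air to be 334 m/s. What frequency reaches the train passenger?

271 km/h = 75.28 m/s.
The observer lies on the +x side, so the source is heading away from the observer and the observer is heading toward the source.
General Doppler shift: f' = f · (v + v_o)/(v + v_s).
f' = 150 × (334 + 29)/(334 + 75.28) = 150 × 363/409.28 ≈ 133 Hz.

133 Hz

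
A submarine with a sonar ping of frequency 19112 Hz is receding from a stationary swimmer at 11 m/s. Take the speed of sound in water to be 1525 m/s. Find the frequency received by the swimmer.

With the source moving away from a stationary observer, f' = f · v/(v + v_s).
f' = 19112 × 1525/(1525 + 11) = 19112 × 1525/1536 ≈ 18975 Hz.

18975 Hz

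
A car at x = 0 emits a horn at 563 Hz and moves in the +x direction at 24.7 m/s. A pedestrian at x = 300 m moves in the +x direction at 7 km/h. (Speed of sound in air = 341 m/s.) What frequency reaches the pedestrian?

604 Hz

7 km/h = 1.944 m/s.
The observer lies on the +x side, so the source is heading toward the observer and the observer is heading away from the source.
Both move, so f' = f · (v − v_o)/(v − v_s).
f' = 563 × (341 − 1.944)/(341 − 24.7) = 563 × 339.06/316.3 ≈ 604 Hz.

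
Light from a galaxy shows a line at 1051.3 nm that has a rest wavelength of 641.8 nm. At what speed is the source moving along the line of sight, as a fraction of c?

0.457

λ'/λ₀ = 1.6380 > 1 (redshift), so the source is receding.
λ'/λ₀ = √((1 + β)/(1 − β)) for a receding source ⇒ β = (r² − 1)/(r² + 1) with r = λ'/λ₀.
β = (2.6832 − 1)/(2.6832 + 1) ≈ 0.457.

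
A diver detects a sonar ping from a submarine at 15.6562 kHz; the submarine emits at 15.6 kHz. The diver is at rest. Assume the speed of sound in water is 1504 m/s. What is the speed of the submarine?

f' > f, so the submarine is approaching.
f' = f · v/(v − v_s) ⇒ v_s = v · |1 − f/f'|.
v_s = 1504 × |1 − 15.6/15.6562| = 1504 × 0.00359 ≈ 5.4 m/s.

5.4 m/s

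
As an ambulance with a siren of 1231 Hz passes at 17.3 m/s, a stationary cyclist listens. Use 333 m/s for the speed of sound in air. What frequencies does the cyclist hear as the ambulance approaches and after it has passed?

Approaching: f₁ = f · v/(v − v_s) = 1231 × 333/315.7 ≈ 1298 Hz.
Receding: f₂ = f · v/(v + v_s) = 1231 × 333/350.3 ≈ 1170 Hz.

1298 Hz approaching; 1170 Hz receding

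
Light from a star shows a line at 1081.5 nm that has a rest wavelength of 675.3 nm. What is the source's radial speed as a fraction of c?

0.439

λ'/λ₀ = 1.6015 > 1 (redshift), so the source is receding.
λ'/λ₀ = √((1 + β)/(1 − β)) for a receding source ⇒ β = (r² − 1)/(r² + 1) with r = λ'/λ₀.
β = (2.5648 − 1)/(2.5648 + 1) ≈ 0.439.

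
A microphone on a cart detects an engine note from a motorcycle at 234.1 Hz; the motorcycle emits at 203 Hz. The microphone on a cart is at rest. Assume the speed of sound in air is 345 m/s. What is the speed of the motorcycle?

46 m/s

f' > f, so the motorcycle is approaching.
f' = f · v/(v − v_s) ⇒ v_s = v · |1 − f/f'|.
v_s = 345 × |1 − 203/234.1| = 345 × 0.1328 ≈ 46 m/s.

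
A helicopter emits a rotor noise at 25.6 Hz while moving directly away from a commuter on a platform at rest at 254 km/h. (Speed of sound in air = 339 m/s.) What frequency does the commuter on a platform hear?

254 km/h = 70.56 m/s.
With the source moving away from a stationary observer, f' = f · v/(v + v_s).
f' = 25.6 × 339/(339 + 70.56) = 25.6 × 339/409.6 ≈ 21.2 Hz.

21.2 Hz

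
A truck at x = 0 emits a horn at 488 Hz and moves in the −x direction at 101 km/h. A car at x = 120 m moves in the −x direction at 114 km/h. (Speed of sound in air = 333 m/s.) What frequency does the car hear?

101 km/h = 28.06 m/s; 114 km/h = 31.67 m/s.
The observer lies on the +x side, so the source is heading away from the observer and the observer is heading toward the source.
General Doppler shift: f' = f · (v + v_o)/(v + v_s).
f' = 488 × (333 + 31.67)/(333 + 28.06) = 488 × 364.67/361.06 ≈ 493 Hz.

493 Hz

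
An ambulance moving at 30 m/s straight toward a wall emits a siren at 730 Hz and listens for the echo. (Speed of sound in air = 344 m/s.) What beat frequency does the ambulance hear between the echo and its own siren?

139 Hz

The wall receives the sound from a moving source: f₁ = f₀ · v/(v − v_e) = 730 × 344/314 ≈ 799.7 Hz.
On the return leg the ambulance is a moving observer: f₂ = f₁ · (v + v_e)/v = 799.7 × 374/344 ≈ 869.5 Hz.
Beat against the emitted tone: |f₂ − f₀| = 2v_e·f₀/(v − v_e) = 2 × 30 × 730/314 ≈ 139 Hz.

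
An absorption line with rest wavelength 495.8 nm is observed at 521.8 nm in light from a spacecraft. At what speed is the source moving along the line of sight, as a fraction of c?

λ'/λ₀ = 1.0524 > 1 (redshift), so the source is receding.
λ'/λ₀ = √((1 + β)/(1 − β)) for a receding source ⇒ β = (r² − 1)/(r² + 1) with r = λ'/λ₀.
β = (1.1076 − 1)/(1.1076 + 1) ≈ 0.051.

0.051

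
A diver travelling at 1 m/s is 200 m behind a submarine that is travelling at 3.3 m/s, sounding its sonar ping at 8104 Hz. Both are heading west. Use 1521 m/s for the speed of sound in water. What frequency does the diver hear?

8092 Hz

The diver is behind, so the submarine is moving away from it while the diver is moving toward the submarine.
General Doppler shift: f' = f · (v + v_o)/(v + v_s).
f' = 8104 × (1521 + 1)/(1521 + 3.3) = 8104 × 1522/1524.3 ≈ 8092 Hz.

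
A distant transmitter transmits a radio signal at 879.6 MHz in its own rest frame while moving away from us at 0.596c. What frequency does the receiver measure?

Relativistic Doppler for frequency: f' = f₀ · √((1 − β)/(1 + β)).
f' = 879.6 × √(0.4040/1.5960) = 879.6 × 0.50312 ≈ 442.5 MHz.

442.5 MHz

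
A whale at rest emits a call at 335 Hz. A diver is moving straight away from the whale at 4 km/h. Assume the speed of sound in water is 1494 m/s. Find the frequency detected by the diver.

335 Hz

4 km/h = 1.111 m/s.
Moving observer, stationary source: f' = f · (v − v_o)/v.
f' = 335 × (1494 − 1.111)/1494 = 335 × 1492.9/1494 ≈ 335 Hz.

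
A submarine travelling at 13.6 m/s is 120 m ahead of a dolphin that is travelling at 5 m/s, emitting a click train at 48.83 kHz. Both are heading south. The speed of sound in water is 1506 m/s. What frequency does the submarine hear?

The submarine is ahead, so the dolphin is moving toward it while the submarine is moving away from the dolphin.
Both move, so f' = f · (v − v_o)/(v − v_s).
f' = 48.83 × (1506 − 13.6)/(1506 − 5) = 48.83 × 1492.4/1501 ≈ 48.6 kHz.

48.6 kHz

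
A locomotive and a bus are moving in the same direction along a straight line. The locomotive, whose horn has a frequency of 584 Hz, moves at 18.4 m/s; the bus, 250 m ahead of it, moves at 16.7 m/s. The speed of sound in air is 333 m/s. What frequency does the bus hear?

The bus is ahead, so the locomotive is moving toward it while the bus is moving away from the locomotive.
With source approaching and observer receding, f' = f · (v − v_o)/(v − v_s).
f' = 584 × (333 − 16.7)/(333 − 18.4) = 584 × 316.3/314.6 ≈ 587 Hz.

587 Hz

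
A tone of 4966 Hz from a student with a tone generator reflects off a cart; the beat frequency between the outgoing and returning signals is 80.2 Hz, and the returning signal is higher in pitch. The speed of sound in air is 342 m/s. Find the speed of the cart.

2.74 m/s

Double Doppler shift off a moving reflector: f₂ = f₀ · (v + u)/(v − u) (u > 0 toward emitter).
Returning signal is higher, so f₂ = f₀ + Δf = 4966 + 80.2 = 5046.2 Hz.
Rearranging, u = v · (f₂ − f₀)/(f₂ + f₀) = 342 × 80.2/10012.2 ≈ 2.74 m/s.
So the cart is moving at 2.74 m/s toward the emitter.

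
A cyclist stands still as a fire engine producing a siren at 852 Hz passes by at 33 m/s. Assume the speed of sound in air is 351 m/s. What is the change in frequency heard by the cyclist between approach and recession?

162 Hz

Approaching: f₁ = f · v/(v − v_s) = 852 × 351/318 ≈ 940 Hz.
Receding: f₂ = f · v/(v + v_s) = 852 × 351/384 ≈ 779 Hz.
Drop: f₁ − f₂ = 2f·v·v_s/(v² − v_s²) = 2 × 852 × 351 × 33/(351² − 33²) ≈ 162 Hz.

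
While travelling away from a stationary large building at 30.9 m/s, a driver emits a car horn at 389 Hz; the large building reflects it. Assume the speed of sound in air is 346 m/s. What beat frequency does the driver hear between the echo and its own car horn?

The large building receives the sound from a moving source: f₁ = f₀ · v/(v + v_e) = 389 × 346/376.9 ≈ 357.1 Hz.
On the return leg the driver is a moving observer: f₂ = f₁ · (v − v_e)/v = 357.1 × 315.1/346 ≈ 325.2 Hz.
Beat against the emitted tone: |f₂ − f₀| = 2v_e·f₀/(v + v_e) = 2 × 30.9 × 389/376.9 ≈ 64 Hz.

64 Hz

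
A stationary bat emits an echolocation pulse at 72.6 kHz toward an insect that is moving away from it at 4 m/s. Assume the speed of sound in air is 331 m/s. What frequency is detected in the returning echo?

At the insect (a moving observer), f₁ = f₀ · (v − u)/v = 72.6 × 327/331 ≈ 71.7 kHz.
On reflection it acts as a source moving away from the stationary detector: f₂ = f₁ · v/(v + u) = 71.7 × 331/335 ≈ 70.9 kHz.
Equivalently f₂ = f₀ · (v − u)/(v + u).

70.9 kHz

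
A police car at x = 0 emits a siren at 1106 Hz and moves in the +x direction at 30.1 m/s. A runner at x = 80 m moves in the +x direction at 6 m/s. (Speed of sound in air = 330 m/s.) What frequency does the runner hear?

The observer lies on the +x side, so the source is heading toward the observer and the observer is heading away from the source.
Both move, so f' = f · (v − v_o)/(v − v_s).
f' = 1106 × (330 − 6)/(330 − 30.1) = 1106 × 324/299.9 ≈ 1195 Hz.

1195 Hz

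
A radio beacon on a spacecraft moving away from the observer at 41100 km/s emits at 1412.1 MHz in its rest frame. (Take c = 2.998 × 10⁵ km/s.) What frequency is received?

1230.1 MHz

β = v/c = 41100/299800 = 0.1371.
Relativistic Doppler for frequency: f' = f₀ · √((1 − β)/(1 + β)).
f' = 1412.1 × √(0.8629/1.1371) = 1412.1 × 0.87113 ≈ 1230.1 MHz.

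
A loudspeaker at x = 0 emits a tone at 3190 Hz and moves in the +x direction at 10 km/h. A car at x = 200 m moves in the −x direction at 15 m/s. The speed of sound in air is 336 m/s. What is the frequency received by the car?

10 km/h = 2.778 m/s.
The observer lies on the +x side, so the source is heading toward the observer and the observer is heading toward the source.
Both move, so f' = f · (v + v_o)/(v − v_s).
f' = 3190 × (336 + 15)/(336 − 2.778) = 3190 × 351/333.22 ≈ 3360 Hz.

3360 Hz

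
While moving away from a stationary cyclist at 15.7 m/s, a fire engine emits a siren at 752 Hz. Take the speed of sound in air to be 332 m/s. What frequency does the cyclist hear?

With the source moving away from a stationary observer, f' = f · v/(v + v_s).
f' = 752 × 332/(332 + 15.7) = 752 × 332/347.7 ≈ 718 Hz.

718 Hz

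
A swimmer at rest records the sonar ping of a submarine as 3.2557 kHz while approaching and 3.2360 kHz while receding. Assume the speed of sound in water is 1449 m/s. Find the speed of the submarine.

f₁/f₂ = (v + v_s)/(v − v_s), so v_s = v · (f₁ − f₂)/(f₁ + f₂).
v_s = 1449 × (3.2557 − 3.2360)/(3.2557 + 3.2360) = 1449 × 0.0197/6.4917 ≈ 4.4 m/s.

4.4 m/s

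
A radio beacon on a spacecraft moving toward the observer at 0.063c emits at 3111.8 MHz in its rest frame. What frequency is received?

3314.4 MHz

Relativistic Doppler for frequency: f' = f₀ · √((1 + β)/(1 − β)).
f' = 3111.8 × √(1.0630/0.9370) = 3111.8 × 1.06512 ≈ 3314.4 MHz.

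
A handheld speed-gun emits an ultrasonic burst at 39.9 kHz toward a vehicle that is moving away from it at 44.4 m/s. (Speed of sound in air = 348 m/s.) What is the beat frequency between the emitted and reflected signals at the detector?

9029 Hz

At the vehicle (a moving observer), f₁ = f₀ · (v − u)/v = 39.9 × 303.6/348 ≈ 34.81 kHz.
On reflection it acts as a source moving away from the stationary detector: f₂ = f₁ · v/(v + u) = 34.81 × 348/392.4 ≈ 30.87 kHz.
Beat frequency (with f₀ = 39900 Hz): |f₂ − f₀| = 2u·f₀/(v + u) = 2 × 44.4 × 39900/392.4 ≈ 9029 Hz.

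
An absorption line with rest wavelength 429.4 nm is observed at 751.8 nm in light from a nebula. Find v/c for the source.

λ'/λ₀ = 1.7508 > 1 (redshift), so the source is receding.
λ'/λ₀ = √((1 + β)/(1 − β)) for a receding source ⇒ β = (r² − 1)/(r² + 1) with r = λ'/λ₀.
β = (3.0654 − 1)/(3.0654 + 1) ≈ 0.508.

0.508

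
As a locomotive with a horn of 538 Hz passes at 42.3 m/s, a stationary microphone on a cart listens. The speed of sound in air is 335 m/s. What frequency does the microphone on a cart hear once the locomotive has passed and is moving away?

Receding: f₂ = f · v/(v + v_s) = 538 × 335/377.3 ≈ 478 Hz.

478 Hz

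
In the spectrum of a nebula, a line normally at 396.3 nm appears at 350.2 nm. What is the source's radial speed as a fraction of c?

λ'/λ₀ = 0.8837 < 1 (blueshift), so the source is approaching.
λ'/λ₀ = √((1 − β)/(1 + β)) for an approaching source ⇒ β = (1 − r²)/(1 + r²) with r = λ'/λ₀.
β = (1 − 0.7809)/(1 + 0.7809) ≈ 0.123.

0.123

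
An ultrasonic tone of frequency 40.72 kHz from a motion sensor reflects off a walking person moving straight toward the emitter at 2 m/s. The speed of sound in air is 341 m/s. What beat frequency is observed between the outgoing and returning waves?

At the walking person (a moving observer), f₁ = f₀ · (v + u)/v = 40.72 × 343/341 ≈ 40.959 kHz.
On reflection it acts as a source moving toward the stationary detector: f₂ = f₁ · v/(v − u) = 40.959 × 341/339 ≈ 41.200 kHz.
Equivalently f₂ = f₀ · (v + u)/(v − u).
Beat frequency (with f₀ = 40720 Hz): |f₂ − f₀| = 2u·f₀/(v − u) = 2 × 2 × 40720/339 ≈ 480 Hz.

480 Hz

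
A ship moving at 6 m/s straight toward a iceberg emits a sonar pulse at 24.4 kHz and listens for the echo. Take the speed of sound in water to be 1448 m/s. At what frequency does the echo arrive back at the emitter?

The iceberg receives the sound from a moving source: f₁ = f₀ · v/(v − v_e) = 24.4 × 1448/1442 ≈ 24.5 kHz.
On the return leg the ship is a moving observer: f₂ = f₁ · (v + v_e)/v = 24.5 × 1454/1448 ≈ 24.6 kHz.

24.6 kHz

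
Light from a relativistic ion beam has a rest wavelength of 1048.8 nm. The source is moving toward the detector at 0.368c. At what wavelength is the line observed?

712.9 nm

Relativistic Doppler for wavelength: λ' = λ₀ · √((1 − β)/(1 + β)).
λ' = 1048.8 × √(0.6320/1.3680) = 1048.8 × 0.67970 ≈ 712.9 nm.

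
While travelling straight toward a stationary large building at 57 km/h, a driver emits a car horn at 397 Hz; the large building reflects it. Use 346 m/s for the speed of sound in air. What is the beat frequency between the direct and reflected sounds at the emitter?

57 km/h = 15.83 m/s.
The large building receives the sound from a moving source: f₁ = f₀ · v/(v − v_e) = 397 × 346/330.17 ≈ 416.0 Hz.
On the return leg the driver is a moving observer: f₂ = f₁ · (v + v_e)/v = 416.0 × 361.83/346 ≈ 435.1 Hz.
Equivalently f₂ = f₀ · (v + v_e)/(v − v_e).
Beat against the emitted tone: |f₂ − f₀| = 2v_e·f₀/(v − v_e) = 2 × 15.83 × 397/330.17 ≈ 38.1 Hz.

38.1 Hz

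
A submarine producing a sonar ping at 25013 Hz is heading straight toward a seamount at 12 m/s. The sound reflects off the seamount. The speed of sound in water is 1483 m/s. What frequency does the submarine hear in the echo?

The seamount receives the sound from a moving source: f₁ = f₀ · v/(v − v_e) = 25013 × 1483/1471 ≈ 25217 Hz.
On the return leg the submarine is a moving observer: f₂ = f₁ · (v + v_e)/v = 25217 × 1495/1483 ≈ 25421 Hz.
Equivalently f₂ = f₀ · (v + v_e)/(v − v_e).

25421 Hz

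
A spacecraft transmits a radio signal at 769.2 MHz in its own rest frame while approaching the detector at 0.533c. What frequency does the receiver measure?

Relativistic Doppler for frequency: f' = f₀ · √((1 + β)/(1 − β)).
f' = 769.2 × √(1.5330/0.4670) = 769.2 × 1.81181 ≈ 1393.6 MHz.

1393.6 MHz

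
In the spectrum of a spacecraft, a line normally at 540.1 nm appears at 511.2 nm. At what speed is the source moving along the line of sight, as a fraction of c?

0.055c

λ'/λ₀ = 0.9465 < 1 (blueshift), so the source is approaching.
λ'/λ₀ = √((1 − β)/(1 + β)) for an approaching source ⇒ β = (1 − r²)/(1 + r²) with r = λ'/λ₀.
β = (1 − 0.8958)/(1 + 0.8958) ≈ 0.055.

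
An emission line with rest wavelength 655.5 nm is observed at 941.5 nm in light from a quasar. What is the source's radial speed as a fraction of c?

0.347

λ'/λ₀ = 1.4363 > 1 (redshift), so the source is receding.
λ'/λ₀ = √((1 + β)/(1 − β)) for a receding source ⇒ β = (r² − 1)/(r² + 1) with r = λ'/λ₀.
β = (2.0630 − 1)/(2.0630 + 1) ≈ 0.347.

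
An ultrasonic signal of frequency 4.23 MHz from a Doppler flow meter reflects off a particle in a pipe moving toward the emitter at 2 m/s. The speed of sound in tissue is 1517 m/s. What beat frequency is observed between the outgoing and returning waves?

11168 Hz

The particle in a pipe first receives the wave as a moving observer: f₁ = f₀ · (v + u)/v = 4.23 × (1517 + 2)/1517 ≈ 4.23558 MHz.
The reflection then acts as a moving source: f₂ = f₁ · v/(v − u) ≈ 4.24117 MHz.
Equivalently f₂ = f₀ · (v + u)/(v − u).
Beat frequency (with f₀ = 4230000 Hz): |f₂ − f₀| = 2u·f₀/(v − u) = 2 × 2 × 4230000/1515 ≈ 11168 Hz.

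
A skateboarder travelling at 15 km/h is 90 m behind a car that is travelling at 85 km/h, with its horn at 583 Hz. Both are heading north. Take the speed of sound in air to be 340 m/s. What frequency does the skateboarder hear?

552 Hz

85 km/h = 23.61 m/s; 15 km/h = 4.167 m/s.
The skateboarder is behind, so the car is moving away from it while the skateboarder is moving toward the car.
General Doppler shift: f' = f · (v + v_o)/(v + v_s).
f' = 583 × (340 + 4.167)/(340 + 23.61) = 583 × 344.17/363.61 ≈ 552 Hz.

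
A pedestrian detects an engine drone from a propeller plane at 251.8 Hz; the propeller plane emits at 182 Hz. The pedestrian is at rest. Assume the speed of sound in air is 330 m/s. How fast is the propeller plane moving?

f' > f, so the propeller plane is approaching.
f' = f · v/(v − v_s) ⇒ v_s = v · |1 − f/f'|.
v_s = 330 × |1 − 182/251.8| = 330 × 0.2772 ≈ 91 m/s.

91 m/s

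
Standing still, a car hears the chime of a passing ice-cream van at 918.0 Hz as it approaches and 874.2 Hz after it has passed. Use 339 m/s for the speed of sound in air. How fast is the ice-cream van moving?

8.3 m/s

f₁/f₂ = (v + v_s)/(v − v_s), so v_s = v · (f₁ − f₂)/(f₁ + f₂).
v_s = 339 × (918.0 − 874.2)/(918.0 + 874.2) = 339 × 43.8/1792.2 ≈ 8.3 m/s.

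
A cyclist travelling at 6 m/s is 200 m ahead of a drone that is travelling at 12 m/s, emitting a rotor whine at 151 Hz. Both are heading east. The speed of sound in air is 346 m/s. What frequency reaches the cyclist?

The cyclist is ahead, so the drone is moving toward it while the cyclist is moving away from the drone.
General Doppler shift: f' = f · (v − v_o)/(v − v_s).
f' = 151 × (346 − 6)/(346 − 12) = 151 × 340/334 ≈ 154 Hz.

154 Hz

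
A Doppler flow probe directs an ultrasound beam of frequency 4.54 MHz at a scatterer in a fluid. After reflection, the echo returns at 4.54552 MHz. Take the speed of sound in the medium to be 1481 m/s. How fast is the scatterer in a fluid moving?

Double Doppler shift off a moving reflector: f₂ = f₀ · (v + u)/(v − u) (u > 0 toward emitter).
Rearranging, u = v · (f₂ − f₀)/(f₂ + f₀) = 1481 × 0.00552/9.08552 ≈ 0.90 m/s.
So the scatterer in a fluid is moving at 0.90 m/s toward the emitter.

0.90 m/s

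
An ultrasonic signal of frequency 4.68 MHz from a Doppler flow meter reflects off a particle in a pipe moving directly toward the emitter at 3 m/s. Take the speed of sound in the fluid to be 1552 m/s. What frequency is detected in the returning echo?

At the particle in a pipe (a moving observer), f₁ = f₀ · (v + u)/v = 4.68 × 1555/1552 ≈ 4.689 MHz.
On reflection it acts as a source moving toward the stationary detector: f₂ = f₁ · v/(v − u) = 4.689 × 1552/1549 ≈ 4.698 MHz.

4.698 MHz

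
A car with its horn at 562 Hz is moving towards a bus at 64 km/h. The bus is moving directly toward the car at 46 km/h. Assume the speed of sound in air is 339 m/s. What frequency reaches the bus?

615 Hz

64 km/h = 17.78 m/s; 46 km/h = 12.78 m/s.
Both move, so f' = f · (v + v_o)/(v − v_s).
f' = 562 × (339 + 12.78)/(339 − 17.78) = 562 × 351.78/321.22 ≈ 615 Hz.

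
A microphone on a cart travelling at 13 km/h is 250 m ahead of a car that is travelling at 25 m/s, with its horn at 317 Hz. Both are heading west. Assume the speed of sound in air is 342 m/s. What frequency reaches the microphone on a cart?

338 Hz

13 km/h = 3.611 m/s.
The microphone on a cart is ahead, so the car is moving toward it while the microphone on a cart is moving away from the car.
With source approaching and observer receding, f' = f · (v − v_o)/(v − v_s).
f' = 317 × (342 − 3.611)/(342 − 25) = 317 × 338.39/317 ≈ 338 Hz.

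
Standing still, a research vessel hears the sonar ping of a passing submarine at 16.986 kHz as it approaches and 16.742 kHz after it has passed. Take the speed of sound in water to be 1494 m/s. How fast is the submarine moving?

10.8 m/s

f₁/f₂ = (v + v_s)/(v − v_s), so v_s = v · (f₁ − f₂)/(f₁ + f₂).
v_s = 1494 × (16.986 − 16.742)/(16.986 + 16.742) = 1494 × 0.244/33.728 ≈ 10.8 m/s.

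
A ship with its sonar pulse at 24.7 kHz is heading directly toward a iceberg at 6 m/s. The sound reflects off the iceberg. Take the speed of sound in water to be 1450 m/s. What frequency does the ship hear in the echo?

24.9 kHz

The iceberg receives the sound from a moving source: f₁ = f₀ · v/(v − v_e) = 24.7 × 1450/1444 ≈ 24.8 kHz.
On the return leg the ship is a moving observer: f₂ = f₁ · (v + v_e)/v = 24.8 × 1456/1450 ≈ 24.9 kHz.
Equivalently f₂ = f₀ · (v + v_e)/(v − v_e).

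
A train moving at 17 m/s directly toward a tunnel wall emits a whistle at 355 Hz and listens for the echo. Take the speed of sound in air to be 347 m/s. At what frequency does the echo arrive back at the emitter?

The tunnel wall receives the sound from a moving source: f₁ = f₀ · v/(v − v_e) = 355 × 347/330 ≈ 373 Hz.
On the return leg the train is a moving observer: f₂ = f₁ · (v + v_e)/v = 373 × 364/347 ≈ 392 Hz.
Equivalently f₂ = f₀ · (v + v_e)/(v − v_e).

392 Hz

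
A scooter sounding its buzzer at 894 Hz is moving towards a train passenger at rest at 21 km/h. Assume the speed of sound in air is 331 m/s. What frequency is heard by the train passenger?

910 Hz

21 km/h = 5.833 m/s.
Only the source moves, toward the listener, so f' = f · v/(v − v_s).
f' = 894 × 331/(331 − 5.833) = 894 × 331/325.2 ≈ 910 Hz.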